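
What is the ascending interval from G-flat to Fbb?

The letter names run G→F, a span of 6 letter steps, so the interval is some kind of seventh.
Gb to Fbb is 9 semitones. A major seventh is 11, so 9 makes it diminished.

diminished seventh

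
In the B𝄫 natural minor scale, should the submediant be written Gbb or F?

Gbb

Each scale degree takes a distinct letter name. Degree 6 of a scale on B must use the letter G.
Gbb and F are enharmonically the same pitch, but only Gbb uses the letter G, so it is the correct spelling here.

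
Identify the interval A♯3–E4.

diminished fifth

The letter names run A→E, a span of 4 letter steps, so the interval is some kind of fifth.
A# to E is 6 semitones. A perfect fifth is 7, so 6 makes it diminished.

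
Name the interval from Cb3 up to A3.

augmented sixth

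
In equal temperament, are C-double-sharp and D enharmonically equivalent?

Yes

C## = pitch class 2 and D = pitch class 2 — the same pitch class, so they are enharmonic equivalents.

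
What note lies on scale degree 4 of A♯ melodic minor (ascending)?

D#

Degree 4 takes the letter 3 steps above A, which is D.
In melodic minor (ascending), degree 4 sits 5 semitones above the tonic. A# + 5 semitones is pitch class 3, spelled on D as D#.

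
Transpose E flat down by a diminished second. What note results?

A second below E lands on the letter D.
A diminished second spans 0 semitones, so Eb moves to pitch class 3. On the letter D that is D#.

D#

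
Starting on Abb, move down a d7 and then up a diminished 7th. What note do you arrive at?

Abb

A diminished seventh down from Abb is Bb (letter B, 9 semitones down).
A diminished seventh up from Bb is Abb (letter A, 9 semitones up).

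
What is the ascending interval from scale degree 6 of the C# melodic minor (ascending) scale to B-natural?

minor second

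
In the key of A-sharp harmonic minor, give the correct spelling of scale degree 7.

The A# harmonic minor scale runs A# B# C# D# E# F# G##.
Degree 7 is G##.

G##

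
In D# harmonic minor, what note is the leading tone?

C##

The D# harmonic minor scale runs D# E# F# G# A# B C##.
Degree 7 is C##.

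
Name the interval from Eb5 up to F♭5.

minor second

Counting letters E–F gives a second.
Eb→Fb = 1 semitone, 1 narrower than the major second (2), so minor.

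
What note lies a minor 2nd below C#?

B#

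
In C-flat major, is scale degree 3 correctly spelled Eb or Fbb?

Eb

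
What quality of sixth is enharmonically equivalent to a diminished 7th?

A diminished seventh spans 9 semitones.
A sixth spanning 9 semitones is major (the major sixth is 9).

major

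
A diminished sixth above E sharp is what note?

C

A sixth above E lands on the letter C.
A diminished sixth spans 7 semitones, so E# moves to pitch class 0. On the letter C that is C.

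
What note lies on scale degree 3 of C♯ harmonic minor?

Degree 3 takes the letter 2 steps above C, which is E.
In harmonic minor, degree 3 sits 3 semitones above the tonic. C# + 3 semitones is pitch class 4, spelled on E as E.

E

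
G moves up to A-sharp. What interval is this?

The letter names run G→A, a span of 1 letter step, so the interval is some kind of second.
G to A# is 3 semitones. A major second is 2, so 3 makes it augmented.

augmented second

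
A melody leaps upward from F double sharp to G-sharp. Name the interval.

The letter names run F→G, a span of 1 letter step, so the interval is some kind of second.
F## to G# is 1 semitone. A major second is 2, so 1 makes it minor.

minor second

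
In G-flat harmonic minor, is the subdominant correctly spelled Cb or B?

Cb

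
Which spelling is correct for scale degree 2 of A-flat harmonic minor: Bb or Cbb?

Bb

Each scale degree takes a distinct letter name. Degree 2 of a scale on A must use the letter B.
Bb and Cbb are enharmonically the same pitch, but only Bb uses the letter B, so it is the correct spelling here.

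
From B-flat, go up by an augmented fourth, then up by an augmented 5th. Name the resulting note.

B#

An augmented fourth up from Bb is E (letter E, 6 semitones up).
An augmented fifth up from E is B# (letter B, 8 semitones up).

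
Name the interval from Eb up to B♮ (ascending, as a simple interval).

The letter names run E→B, a span of 4 letter steps, so the interval is some kind of fifth.
Eb to B is 8 semitones. A perfect fifth is 7, so 8 makes it augmented.

augmented fifth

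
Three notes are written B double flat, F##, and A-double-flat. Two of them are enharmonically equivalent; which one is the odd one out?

In 12-tone equal temperament, enharmonic equivalents share a pitch class. Bbb is pitch class 9; F## is pitch class 7; Abb is pitch class 7.
F## and Abb share pitch class 7, while Bbb is pitch class 9.

Bbb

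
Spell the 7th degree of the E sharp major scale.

D##

The E# major scale runs E# F## G## A# B# C## D##.
Degree 7 is D##.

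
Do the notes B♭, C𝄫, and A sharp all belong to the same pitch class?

Yes

Bb = pitch class 10 and Cbb = pitch class 10 and A# = pitch class 10 — the same pitch class, so they are enharmonic equivalents.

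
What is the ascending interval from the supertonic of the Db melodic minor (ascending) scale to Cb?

minor sixth

The supertonic of Db melodic minor (ascending) is Eb.
Eb up to Cb: letters E→C make it a sixth; 8 semitones makes it minor.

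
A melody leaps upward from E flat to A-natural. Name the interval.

The letter names run E→A, a span of 3 letter steps, so the interval is some kind of fourth.
Eb to A is 6 semitones. A perfect fourth is 5, so 6 makes it augmented.

augmented fourth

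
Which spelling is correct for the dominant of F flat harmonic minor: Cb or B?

Each scale degree takes a distinct letter name. Degree 5 of a scale on F must use the letter C.
Cb and B are enharmonically the same pitch, but only Cb uses the letter C, so it is the correct spelling here.

Cb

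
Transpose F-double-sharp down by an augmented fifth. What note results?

B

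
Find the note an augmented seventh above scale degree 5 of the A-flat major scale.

Scale degree 5 of Ab major is Eb.
An augmented seventh (12 semitones) above Eb lands on the letter D, giving D#.

D#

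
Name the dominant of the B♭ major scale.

F

Degree 5 takes the letter 4 steps above B, which is F.
In major, degree 5 sits 7 semitones above the tonic. Bb + 7 semitones is pitch class 5, spelled on F as F.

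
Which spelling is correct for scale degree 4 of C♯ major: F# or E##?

F#

Each scale degree takes a distinct letter name. Degree 4 of a scale on C must use the letter F.
F# and E## are enharmonically the same pitch, but only F# uses the letter F, so it is the correct spelling here.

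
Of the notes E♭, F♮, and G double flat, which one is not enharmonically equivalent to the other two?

Eb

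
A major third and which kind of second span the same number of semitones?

doubly augmented

A major third spans 4 semitones.
A second spanning 4 semitones is doubly augmented (the major second is 2).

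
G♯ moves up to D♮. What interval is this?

diminished fifth

Counting letters G–A–B–C–D gives a fifth.
G#→D = 6 semitones, 1 narrower than the perfect fifth (7), so diminished.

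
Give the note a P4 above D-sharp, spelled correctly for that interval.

D up a perfect fourth is G, so the target letter is G.
From D#, a perfect fourth is 5 semitones up: G#.

G#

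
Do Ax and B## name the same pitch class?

No

Two spellings are enharmonically equivalent only if they share a pitch class.
Here A## → 11, B## → 1; 1 ≠ 11, so they are not.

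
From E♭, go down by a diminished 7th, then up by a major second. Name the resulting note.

A diminished seventh down from Eb is F# (letter F, 9 semitones down).
A major second up from F# is G# (letter G, 2 semitones up).

G#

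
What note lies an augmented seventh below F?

F down a major seventh is Gb, so the target letter is G.
From F, an augmented seventh is 12 semitones down: Gbb.

Gbb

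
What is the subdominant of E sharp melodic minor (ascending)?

A#

The E# melodic minor (ascending) scale runs E# F## G# A# B# C## D##.
Degree 4 is A#.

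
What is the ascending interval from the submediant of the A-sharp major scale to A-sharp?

minor third

The submediant of A# major is F##.
F## up to A#: letters F→A make it a third; 3 semitones makes it minor.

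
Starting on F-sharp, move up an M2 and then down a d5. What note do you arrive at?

C##

A major second up from F# is G# (letter G, 2 semitones up).
A diminished fifth down from G# is C## (letter C, 6 semitones down).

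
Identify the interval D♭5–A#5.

doubly augmented fifth

Counting letters D–E–F–G–A gives a fifth.
Db→A# = 9 semitones, 2 wider than the perfect fifth (7), so doubly augmented.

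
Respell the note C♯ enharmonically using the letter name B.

C# is pitch class 1. The letter B alone is pitch class 11.
To reach pitch class 1 from B requires an offset of +2 semitones, i.e. double sharp: B##.

B##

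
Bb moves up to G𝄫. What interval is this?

diminished sixth

Counting letters B–C–D–E–F–G gives a sixth.
Bb→Gbb = 7 semitones, 2 narrower than the major sixth (9), so diminished.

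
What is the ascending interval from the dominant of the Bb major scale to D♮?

The dominant of Bb major is F.
F up to D: letters F→D make it a sixth; 9 semitones makes it major.

major sixth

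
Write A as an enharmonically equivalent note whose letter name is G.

Plain G sits 2 semitones below A, so on the letter G the same pitch needs a double sharp: G##.

G##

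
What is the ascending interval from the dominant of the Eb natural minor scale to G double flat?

diminished sixth

The dominant of Eb natural minor is Bb.
Bb up to Gbb: letters B→G make it a sixth; 7 semitones makes it diminished.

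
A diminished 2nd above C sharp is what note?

C up a major second is D, so the target letter is D.
From C#, a diminished second is 0 semitones up: Db.

Db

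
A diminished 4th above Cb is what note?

Fbb

A fourth above C lands on the letter F.
A diminished fourth spans 4 semitones, so Cb moves to pitch class 3. On the letter F that is Fbb.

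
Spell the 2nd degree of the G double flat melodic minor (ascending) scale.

Abb

Degree 2 takes the letter 1 step above G, which is A.
In melodic minor (ascending), degree 2 sits 2 semitones above the tonic. Gbb + 2 semitones is pitch class 7, spelled on A as Abb.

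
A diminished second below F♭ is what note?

A second below F lands on the letter E.
A diminished second spans 0 semitones, so Fb moves to pitch class 4. On the letter E that is E.

E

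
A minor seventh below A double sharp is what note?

A seventh below A lands on the letter B.
A minor seventh spans 10 semitones, so A## moves to pitch class 1. On the letter B that is B##.

B##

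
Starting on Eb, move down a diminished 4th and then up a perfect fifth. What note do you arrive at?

A diminished fourth down from Eb is B (letter B, 4 semitones down).
A perfect fifth up from B is F# (letter F, 7 semitones up).

F#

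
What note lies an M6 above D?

B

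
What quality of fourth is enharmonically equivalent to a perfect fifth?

A perfect fifth spans 7 semitones.
A fourth spanning 7 semitones is doubly augmented (the perfect fourth is 5).

doubly augmented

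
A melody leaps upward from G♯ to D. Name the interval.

diminished fifth

Counting letters G–A–B–C–D gives a fifth.
G#→D = 6 semitones, 1 narrower than the perfect fifth (7), so diminished.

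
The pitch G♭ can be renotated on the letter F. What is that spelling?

F#

Gb is pitch class 6. The letter F alone is pitch class 5.
To reach pitch class 6 from F requires an offset of +1 semitone, i.e. sharp: F#.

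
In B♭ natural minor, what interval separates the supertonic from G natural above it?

The supertonic of Bb natural minor is C.
C up to G: letters C→G make it a fifth; 7 semitones makes it perfect.

perfect fifth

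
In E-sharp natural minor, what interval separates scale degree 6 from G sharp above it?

perfect fifth

Scale degree 6 of E# natural minor is C#.
C# up to G#: letters C→G make it a fifth; 7 semitones makes it perfect.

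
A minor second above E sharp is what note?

A second above E lands on the letter F.
A minor second spans 1 semitone, so E# moves to pitch class 6. On the letter F that is F#.

F#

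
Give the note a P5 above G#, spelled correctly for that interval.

D#

G up a perfect fifth is D, so the target letter is D.
From G#, a perfect fifth is 7 semitones up: D#.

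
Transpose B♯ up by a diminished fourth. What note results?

E

A fourth above B lands on the letter E.
A diminished fourth spans 4 semitones, so B# moves to pitch class 4. On the letter E that is E.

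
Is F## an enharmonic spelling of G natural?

F## = pitch class 7 and G = pitch class 7 — the same pitch class, so they are enharmonic equivalents.

Yes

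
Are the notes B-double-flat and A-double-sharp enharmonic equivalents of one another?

Two spellings are enharmonically equivalent only if they share a pitch class.
Here Bbb → 9, A## → 11; 9 ≠ 11, so they are not.

No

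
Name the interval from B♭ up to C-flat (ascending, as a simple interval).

minor second

Counting letters B–C gives a second.
Bb→Cb = 1 semitone, 1 narrower than the major second (2), so minor.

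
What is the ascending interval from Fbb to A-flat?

augmented third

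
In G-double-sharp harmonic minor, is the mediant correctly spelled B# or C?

B#

Each scale degree takes a distinct letter name. Degree 3 of a scale on G must use the letter B.
B# and C are enharmonically the same pitch, but only B# uses the letter B, so it is the correct spelling here.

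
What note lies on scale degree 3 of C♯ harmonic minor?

E

The C# harmonic minor scale runs C# D# E F# G# A B#.
Degree 3 is E.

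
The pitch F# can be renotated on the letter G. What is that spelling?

F# is pitch class 6. The letter G alone is pitch class 7.
To reach pitch class 6 from G requires an offset of -1 semitone, i.e. flat: Gb.

Gb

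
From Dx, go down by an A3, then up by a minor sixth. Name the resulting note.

An augmented third down from D## is B (letter B, 5 semitones down).
A minor sixth up from B is G (letter G, 8 semitones up).

G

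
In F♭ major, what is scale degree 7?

The Fb major scale runs Fb Gb Ab Bbb Cb Db Eb.
Degree 7 is Eb.

Eb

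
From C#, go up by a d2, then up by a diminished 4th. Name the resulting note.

A diminished second up from C# is Db (letter D, 0 semitones up).
A diminished fourth up from Db is Gbb (letter G, 4 semitones up).

Gbb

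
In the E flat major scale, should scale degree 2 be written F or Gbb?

F

Each scale degree takes a distinct letter name. Degree 2 of a scale on E must use the letter F.
F and Gbb are enharmonically the same pitch, but only F uses the letter F, so it is the correct spelling here.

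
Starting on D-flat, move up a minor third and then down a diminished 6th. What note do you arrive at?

A

A minor third up from Db is Fb (letter F, 3 semitones up).
A diminished sixth down from Fb is A (letter A, 7 semitones down).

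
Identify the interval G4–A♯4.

Counting letters G–A gives a second.
G→A# = 3 semitones, 1 wider than the major second (2), so augmented.

augmented second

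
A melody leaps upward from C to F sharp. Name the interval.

augmented fourth

Counting letters C–D–E–F gives a fourth.
C→F# = 6 semitones, 1 wider than the perfect fourth (5), so augmented.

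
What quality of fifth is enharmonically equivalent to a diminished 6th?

perfect

A diminished sixth spans 7 semitones.
A fifth spanning 7 semitones is perfect (the perfect fifth is 7).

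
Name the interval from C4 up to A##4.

Counting letters C–D–E–F–G–A gives a sixth.
C→A## = 11 semitones, 2 wider than the major sixth (9), so doubly augmented.

doubly augmented sixth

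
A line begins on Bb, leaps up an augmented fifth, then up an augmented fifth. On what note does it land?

C##

An augmented fifth up from Bb is F# (letter F, 8 semitones up).
An augmented fifth up from F# is C## (letter C, 8 semitones up).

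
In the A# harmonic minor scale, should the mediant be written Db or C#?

C#

Each scale degree takes a distinct letter name. Degree 3 of a scale on A must use the letter C.
C# and Db are enharmonically the same pitch, but only C# uses the letter C, so it is the correct spelling here.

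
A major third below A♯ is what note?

F#

A third below A lands on the letter F.
A major third spans 4 semitones, so A# moves to pitch class 6. On the letter F that is F#.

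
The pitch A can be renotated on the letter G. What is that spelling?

A is pitch class 9. The letter G alone is pitch class 7.
To reach pitch class 9 from G requires an offset of +2 semitones, i.e. double sharp: G##.

G##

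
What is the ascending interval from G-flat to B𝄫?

Counting letters G–A–B gives a third.
Gb→Bbb = 3 semitones, 1 narrower than the major third (4), so minor.

minor third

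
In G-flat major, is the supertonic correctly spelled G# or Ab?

Each scale degree takes a distinct letter name. Degree 2 of a scale on G must use the letter A.
Ab and G# are enharmonically the same pitch, but only Ab uses the letter A, so it is the correct spelling here.

Ab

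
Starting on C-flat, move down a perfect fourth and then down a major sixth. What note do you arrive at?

Bbb

A perfect fourth down from Cb is Gb (letter G, 5 semitones down).
A major sixth down from Gb is Bbb (letter B, 9 semitones down).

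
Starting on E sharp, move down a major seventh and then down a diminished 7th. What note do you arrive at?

A major seventh down from E# is F# (letter F, 11 semitones down).
A diminished seventh down from F# is G## (letter G, 9 semitones down).

G##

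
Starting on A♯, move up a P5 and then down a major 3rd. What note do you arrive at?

C#

A perfect fifth up from A# is E# (letter E, 7 semitones up).
A major third down from E# is C# (letter C, 4 semitones down).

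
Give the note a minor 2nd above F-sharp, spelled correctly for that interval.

F up a major second is G, so the target letter is G.
From F#, a minor second is 1 semitone up: G.

G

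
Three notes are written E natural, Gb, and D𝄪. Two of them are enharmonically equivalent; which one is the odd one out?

Gb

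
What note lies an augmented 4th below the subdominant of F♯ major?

The subdominant of F# major is B.
An augmented fourth (6 semitones) below B lands on the letter F, giving F.

F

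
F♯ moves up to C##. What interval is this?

The letter names run F→C, a span of 4 letter steps, so the interval is some kind of fifth.
F# to C## is 8 semitones. A perfect fifth is 7, so 8 makes it augmented.

augmented fifth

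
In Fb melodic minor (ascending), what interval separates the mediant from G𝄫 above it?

minor seventh

The mediant of Fb melodic minor (ascending) is Abb.
Abb up to Gbb: letters A→G make it a seventh; 10 semitones makes it minor.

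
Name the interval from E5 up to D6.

Counting letters E–F–G–A–B–C–D gives a seventh.
E→D = 10 semitones, 1 narrower than the major seventh (11), so minor.

minor seventh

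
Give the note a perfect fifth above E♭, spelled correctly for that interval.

A fifth above E lands on the letter B.
A perfect fifth spans 7 semitones, so Eb moves to pitch class 10. On the letter B that is Bb.

Bb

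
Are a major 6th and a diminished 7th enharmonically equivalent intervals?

A major sixth spans 9 semitones; a diminished seventh spans 9.
They are enharmonically equivalent.

Yes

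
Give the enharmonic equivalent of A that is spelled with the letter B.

Bbb

A is pitch class 9. The letter B alone is pitch class 11.
To reach pitch class 9 from B requires an offset of -2 semitones, i.e. double flat: Bbb.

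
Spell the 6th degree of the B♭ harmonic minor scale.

Gb

The Bb harmonic minor scale runs Bb C Db Eb F Gb A.
Degree 6 is Gb.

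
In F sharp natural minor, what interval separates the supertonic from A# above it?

major second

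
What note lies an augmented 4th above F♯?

A fourth above F lands on the letter B.
An augmented fourth spans 6 semitones, so F# moves to pitch class 0. On the letter B that is B#.

B#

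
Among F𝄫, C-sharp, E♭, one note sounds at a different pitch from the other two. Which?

C#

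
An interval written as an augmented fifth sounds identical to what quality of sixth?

minor

An augmented fifth spans 8 semitones.
A sixth spanning 8 semitones is minor (the major sixth is 9).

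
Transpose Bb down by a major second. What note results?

B down a major second is A, so the target letter is A.
From Bb, a major second is 2 semitones down: Ab.

Ab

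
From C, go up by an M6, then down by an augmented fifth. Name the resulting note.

Db

A major sixth up from C is A (letter A, 9 semitones up).
An augmented fifth down from A is Db (letter D, 8 semitones down).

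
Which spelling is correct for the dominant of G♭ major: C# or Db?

Db

Each scale degree takes a distinct letter name. Degree 5 of a scale on G must use the letter D.
Db and C# are enharmonically the same pitch, but only Db uses the letter D, so it is the correct spelling here.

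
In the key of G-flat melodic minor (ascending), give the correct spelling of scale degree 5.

Db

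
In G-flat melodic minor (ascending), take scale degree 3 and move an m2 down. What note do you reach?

Ab

Scale degree 3 of Gb melodic minor (ascending) is Bbb.
A minor second (1 semitone) below Bbb lands on the letter A, giving Ab.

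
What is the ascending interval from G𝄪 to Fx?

The letter names run G→F, a span of 6 letter steps, so the interval is some kind of seventh.
G## to F## is 10 semitones. A major seventh is 11, so 10 makes it minor.

minor seventh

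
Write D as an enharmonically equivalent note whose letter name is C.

D is pitch class 2. The letter C alone is pitch class 0.
To reach pitch class 2 from C requires an offset of +2 semitones, i.e. double sharp: C##.

C##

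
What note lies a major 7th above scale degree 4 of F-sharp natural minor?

A#

Scale degree 4 of F# natural minor is B.
A major seventh (11 semitones) above B lands on the letter A, giving A#.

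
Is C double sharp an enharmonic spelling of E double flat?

C## = pitch class 2 and Ebb = pitch class 2 — the same pitch class, so they are enharmonic equivalents.

Yes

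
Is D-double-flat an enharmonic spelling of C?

Dbb is pitch class 0; C is pitch class 0.
All spellings map to pitch class 0, so they are enharmonically equivalent.

Yes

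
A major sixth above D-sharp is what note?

B#

D up a major sixth is B, so the target letter is B.
From D#, a major sixth is 9 semitones up: B#.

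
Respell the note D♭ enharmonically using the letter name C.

C#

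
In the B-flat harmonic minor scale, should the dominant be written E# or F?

F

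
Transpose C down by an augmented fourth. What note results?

Gb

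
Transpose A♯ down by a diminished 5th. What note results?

A down a perfect fifth is D, so the target letter is D.
From A#, a diminished fifth is 6 semitones down: D##.

D##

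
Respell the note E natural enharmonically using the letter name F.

Fb

Plain F sits 1 semitone above E, so on the letter F the same pitch needs a flat: Fb.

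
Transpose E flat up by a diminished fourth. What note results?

Abb

A fourth above E lands on the letter A.
A diminished fourth spans 4 semitones, so Eb moves to pitch class 7. On the letter A that is Abb.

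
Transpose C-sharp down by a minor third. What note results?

A third below C lands on the letter A.
A minor third spans 3 semitones, so C# moves to pitch class 10. On the letter A that is A#.

A#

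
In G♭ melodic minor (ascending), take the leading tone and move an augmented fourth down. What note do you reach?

Cb

The leading tone of Gb melodic minor (ascending) is F.
An augmented fourth (6 semitones) below F lands on the letter C, giving Cb.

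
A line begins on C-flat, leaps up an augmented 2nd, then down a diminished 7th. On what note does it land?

E#

An augmented second up from Cb is D (letter D, 3 semitones up).
A diminished seventh down from D is E# (letter E, 9 semitones down).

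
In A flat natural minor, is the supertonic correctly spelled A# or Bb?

Each scale degree takes a distinct letter name. Degree 2 of a scale on A must use the letter B.
Bb and A# are enharmonically the same pitch, but only Bb uses the letter B, so it is the correct spelling here.

Bb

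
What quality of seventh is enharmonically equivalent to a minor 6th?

doubly diminished

A minor sixth spans 8 semitones.
A seventh spanning 8 semitones is doubly diminished (the major seventh is 11).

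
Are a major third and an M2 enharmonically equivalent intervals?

No

A major third spans 4 semitones; a major second spans 2.
The spans differ, so they are not enharmonic equivalents.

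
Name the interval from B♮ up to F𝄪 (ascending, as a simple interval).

Counting letters B–C–D–E–F gives a fifth.
B→F## = 8 semitones, 1 wider than the perfect fifth (7), so augmented.

augmented fifth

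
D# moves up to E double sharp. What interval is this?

The letter names run D→E, a span of 1 letter step, so the interval is some kind of second.
D# to E## is 3 semitones. A major second is 2, so 3 makes it augmented.

augmented second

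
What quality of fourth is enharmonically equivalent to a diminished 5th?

A diminished fifth spans 6 semitones.
A fourth spanning 6 semitones is augmented (the perfect fourth is 5).

augmented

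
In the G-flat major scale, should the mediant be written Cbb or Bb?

Bb

Each scale degree takes a distinct letter name. Degree 3 of a scale on G must use the letter B.
Bb and Cbb are enharmonically the same pitch, but only Bb uses the letter B, so it is the correct spelling here.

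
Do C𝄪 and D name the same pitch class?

C## = pitch class 2 and D = pitch class 2 — the same pitch class, so they are enharmonic equivalents.

Yes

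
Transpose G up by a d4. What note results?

G up a perfect fourth is C, so the target letter is C.
From G, a diminished fourth is 4 semitones up: Cb.

Cb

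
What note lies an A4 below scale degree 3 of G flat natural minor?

Scale degree 3 of Gb natural minor is Bbb.
An augmented fourth (6 semitones) below Bbb lands on the letter F, giving Fbb.

Fbb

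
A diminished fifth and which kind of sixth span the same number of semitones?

A diminished fifth spans 6 semitones.
A sixth spanning 6 semitones is doubly diminished (the major sixth is 9).

doubly diminished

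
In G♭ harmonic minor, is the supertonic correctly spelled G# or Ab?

Each scale degree takes a distinct letter name. Degree 2 of a scale on G must use the letter A.
Ab and G# are enharmonically the same pitch, but only Ab uses the letter A, so it is the correct spelling here.

Ab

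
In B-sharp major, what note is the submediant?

G##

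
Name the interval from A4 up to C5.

minor third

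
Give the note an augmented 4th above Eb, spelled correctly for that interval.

A fourth above E lands on the letter A.
An augmented fourth spans 6 semitones, so Eb moves to pitch class 9. On the letter A that is A.

A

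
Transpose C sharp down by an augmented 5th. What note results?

F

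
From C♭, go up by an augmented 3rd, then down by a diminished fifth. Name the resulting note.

An augmented third up from Cb is E (letter E, 5 semitones up).
A diminished fifth down from E is A# (letter A, 6 semitones down).

A#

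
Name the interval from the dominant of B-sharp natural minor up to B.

diminished fourth

The dominant of B# natural minor is F##.
F## up to B: letters F→B make it a fourth; 4 semitones makes it diminished.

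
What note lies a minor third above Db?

Fb

A third above D lands on the letter F.
A minor third spans 3 semitones, so Db moves to pitch class 4. On the letter F that is Fb.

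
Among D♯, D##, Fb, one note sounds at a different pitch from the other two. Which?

D#

In 12-tone equal temperament, enharmonic equivalents share a pitch class. D# is pitch class 3; D## is pitch class 4; Fb is pitch class 4.
D## and Fb share pitch class 4, while D# is pitch class 3.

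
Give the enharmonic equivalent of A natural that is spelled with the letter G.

Plain G sits 2 semitones below A, so on the letter G the same pitch needs a double sharp: G##.

G##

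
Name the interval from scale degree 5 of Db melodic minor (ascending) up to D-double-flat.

Scale degree 5 of Db melodic minor (ascending) is Ab.
Ab up to Dbb: letters A→D make it a fourth; 4 semitones makes it diminished.

diminished fourth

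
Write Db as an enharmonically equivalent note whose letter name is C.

Plain C sits 1 semitone below Db, so on the letter C the same pitch needs a sharp: C#.

C#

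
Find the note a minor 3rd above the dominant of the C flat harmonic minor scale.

Bbb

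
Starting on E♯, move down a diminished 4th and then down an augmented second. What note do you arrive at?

A#

A diminished fourth down from E# is B## (letter B, 4 semitones down).
An augmented second down from B## is A# (letter A, 3 semitones down).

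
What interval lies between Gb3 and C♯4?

Counting letters G–A–B–C gives a fourth.
Gb→C# = 7 semitones, 2 wider than the perfect fourth (5), so doubly augmented.

doubly augmented fourth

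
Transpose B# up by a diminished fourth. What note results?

B up a perfect fourth is E, so the target letter is E.
From B#, a diminished fourth is 4 semitones up: E.

E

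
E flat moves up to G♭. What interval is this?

minor third

Counting letters E–F–G gives a third.
Eb→Gb = 3 semitones, 1 narrower than the major third (4), so minor.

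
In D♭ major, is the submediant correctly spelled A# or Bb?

Bb

Each scale degree takes a distinct letter name. Degree 6 of a scale on D must use the letter B.
Bb and A# are enharmonically the same pitch, but only Bb uses the letter B, so it is the correct spelling here.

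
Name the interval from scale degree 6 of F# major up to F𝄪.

major third

Scale degree 6 of F# major is D#.
D# up to F##: letters D→F make it a third; 4 semitones makes it major.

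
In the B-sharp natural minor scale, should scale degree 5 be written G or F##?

Each scale degree takes a distinct letter name. Degree 5 of a scale on B must use the letter F.
F## and G are enharmonically the same pitch, but only F## uses the letter F, so it is the correct spelling here.

F##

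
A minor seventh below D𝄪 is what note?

E##

D down a major seventh is Eb, so the target letter is E.
From D##, a minor seventh is 10 semitones down: E##.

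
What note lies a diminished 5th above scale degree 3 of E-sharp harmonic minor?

Scale degree 3 of E# harmonic minor is G#.
A diminished fifth (6 semitones) above G# lands on the letter D, giving D.

D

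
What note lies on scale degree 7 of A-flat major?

The Ab major scale runs Ab Bb C Db Eb F G.
Degree 7 is G.

G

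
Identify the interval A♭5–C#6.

augmented third

Counting letters A–B–C gives a third.
Ab→C# = 5 semitones, 1 wider than the major third (4), so augmented.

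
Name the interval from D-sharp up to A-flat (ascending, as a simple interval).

doubly diminished fifth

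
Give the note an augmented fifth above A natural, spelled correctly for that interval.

E#

A fifth above A lands on the letter E.
An augmented fifth spans 8 semitones, so A moves to pitch class 5. On the letter E that is E#.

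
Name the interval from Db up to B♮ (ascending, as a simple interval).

augmented sixth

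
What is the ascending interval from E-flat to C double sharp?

doubly augmented sixth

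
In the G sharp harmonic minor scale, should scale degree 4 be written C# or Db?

C#

Each scale degree takes a distinct letter name. Degree 4 of a scale on G must use the letter C.
C# and Db are enharmonically the same pitch, but only C# uses the letter C, so it is the correct spelling here.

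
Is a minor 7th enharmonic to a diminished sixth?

No

A minor seventh spans 10 semitones; a diminished sixth spans 7.
The spans differ, so they are not enharmonic equivalents.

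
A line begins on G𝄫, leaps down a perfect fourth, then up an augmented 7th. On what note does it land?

A perfect fourth down from Gbb is Dbb (letter D, 5 semitones down).
An augmented seventh up from Dbb is C (letter C, 12 semitones up).

C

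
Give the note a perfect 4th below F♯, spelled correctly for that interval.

A fourth below F lands on the letter C.
A perfect fourth spans 5 semitones, so F# moves to pitch class 1. On the letter C that is C#.

C#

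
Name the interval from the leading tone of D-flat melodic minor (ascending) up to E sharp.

The leading tone of Db melodic minor (ascending) is C.
C up to E#: letters C→E make it a third; 5 semitones makes it augmented.

augmented third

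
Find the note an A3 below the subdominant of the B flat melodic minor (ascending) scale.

The subdominant of Bb melodic minor (ascending) is Eb.
An augmented third (5 semitones) below Eb lands on the letter C, giving Cbb.

Cbb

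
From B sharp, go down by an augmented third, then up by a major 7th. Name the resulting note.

F#

An augmented third down from B# is G (letter G, 5 semitones down).
A major seventh up from G is F# (letter F, 11 semitones up).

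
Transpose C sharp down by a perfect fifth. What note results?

F#

A fifth below C lands on the letter F.
A perfect fifth spans 7 semitones, so C# moves to pitch class 6. On the letter F that is F#.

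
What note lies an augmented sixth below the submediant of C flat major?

The submediant of Cb major is Ab.
An augmented sixth (10 semitones) below Ab lands on the letter C, giving Cbb.

Cbb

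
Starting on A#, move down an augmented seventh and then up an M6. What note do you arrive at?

G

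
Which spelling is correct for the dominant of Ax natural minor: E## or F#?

E##

Each scale degree takes a distinct letter name. Degree 5 of a scale on A must use the letter E.
E## and F# are enharmonically the same pitch, but only E## uses the letter E, so it is the correct spelling here.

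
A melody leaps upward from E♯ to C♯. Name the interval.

Counting letters E–F–G–A–B–C gives a sixth.
E#→C# = 8 semitones, 1 narrower than the major sixth (9), so minor.

minor sixth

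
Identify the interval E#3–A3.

The letter names run E→A, a span of 3 letter steps, so the interval is some kind of fourth.
E# to A is 4 semitones. A perfect fourth is 5, so 4 makes it diminished.

diminished fourth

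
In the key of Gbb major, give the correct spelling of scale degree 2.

Abb

Degree 2 takes the letter 1 step above G, which is A.
In major, degree 2 sits 2 semitones above the tonic. Gbb + 2 semitones is pitch class 7, spelled on A as Abb.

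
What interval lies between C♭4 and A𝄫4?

Counting letters C–D–E–F–G–A gives a sixth.
Cb→Abb = 8 semitones, 1 narrower than the major sixth (9), so minor.

minor sixth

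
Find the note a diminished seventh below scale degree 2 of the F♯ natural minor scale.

Scale degree 2 of F# natural minor is G#.
A diminished seventh (9 semitones) below G# lands on the letter A, giving A##.

A##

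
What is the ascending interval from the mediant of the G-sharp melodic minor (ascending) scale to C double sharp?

augmented second

The mediant of G# melodic minor (ascending) is B.
B up to C##: letters B→C make it a second; 3 semitones makes it augmented.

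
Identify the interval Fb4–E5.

augmented seventh

Counting letters F–G–A–B–C–D–E gives a seventh.
Fb→E = 12 semitones, 1 wider than the major seventh (11), so augmented.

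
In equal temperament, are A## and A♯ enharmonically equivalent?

No

A## is pitch class 11; A# is pitch class 10.
The pitch classes differ (11 vs. 10), so they are not enharmonic equivalents.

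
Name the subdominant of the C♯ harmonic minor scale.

Degree 4 takes the letter 3 steps above C, which is F.
In harmonic minor, degree 4 sits 5 semitones above the tonic. C# + 5 semitones is pitch class 6, spelled on F as F#.

F#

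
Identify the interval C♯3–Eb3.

Counting letters C–D–E gives a third.
C#→Eb = 2 semitones, 2 narrower than the major third (4), so diminished.

diminished third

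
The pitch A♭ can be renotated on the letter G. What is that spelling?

G#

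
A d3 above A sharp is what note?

A third above A lands on the letter C.
A diminished third spans 2 semitones, so A# moves to pitch class 0. On the letter C that is C.

C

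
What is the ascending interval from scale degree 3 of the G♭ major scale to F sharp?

augmented fifth

Scale degree 3 of Gb major is Bb.
Bb up to F#: letters B→F make it a fifth; 8 semitones makes it augmented.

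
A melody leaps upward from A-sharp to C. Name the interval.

Counting letters A–B–C gives a third.
A#→C = 2 semitones, 2 narrower than the major third (4), so diminished.

diminished third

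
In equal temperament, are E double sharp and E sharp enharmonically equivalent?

No

E## is pitch class 6; E# is pitch class 5.
The pitch classes differ (6 vs. 5), so they are not enharmonic equivalents.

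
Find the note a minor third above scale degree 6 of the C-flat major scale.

Cb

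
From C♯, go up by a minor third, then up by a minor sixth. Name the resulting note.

C

A minor third up from C# is E (letter E, 3 semitones up).
A minor sixth up from E is C (letter C, 8 semitones up).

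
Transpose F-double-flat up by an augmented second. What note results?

Gb

A second above F lands on the letter G.
An augmented second spans 3 semitones, so Fbb moves to pitch class 6. On the letter G that is Gb.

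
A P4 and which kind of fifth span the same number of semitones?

A perfect fourth spans 5 semitones.
A fifth spanning 5 semitones is doubly diminished (the perfect fifth is 7).

doubly diminished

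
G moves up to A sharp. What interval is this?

augmented second

The letter names run G→A, a span of 1 letter step, so the interval is some kind of second.
G to A# is 3 semitones. A major second is 2, so 3 makes it augmented.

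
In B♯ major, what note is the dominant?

F##

The B# major scale runs B# C## D## E# F## G## A##.
Degree 5 is F##.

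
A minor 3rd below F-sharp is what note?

D#

F down a major third is Db, so the target letter is D.
From F#, a minor third is 3 semitones down: D#.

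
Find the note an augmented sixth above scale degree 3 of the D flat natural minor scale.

D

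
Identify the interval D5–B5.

major sixth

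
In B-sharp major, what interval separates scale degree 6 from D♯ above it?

diminished fifth

Scale degree 6 of B# major is G##.
G## up to D#: letters G→D make it a fifth; 6 semitones makes it diminished.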